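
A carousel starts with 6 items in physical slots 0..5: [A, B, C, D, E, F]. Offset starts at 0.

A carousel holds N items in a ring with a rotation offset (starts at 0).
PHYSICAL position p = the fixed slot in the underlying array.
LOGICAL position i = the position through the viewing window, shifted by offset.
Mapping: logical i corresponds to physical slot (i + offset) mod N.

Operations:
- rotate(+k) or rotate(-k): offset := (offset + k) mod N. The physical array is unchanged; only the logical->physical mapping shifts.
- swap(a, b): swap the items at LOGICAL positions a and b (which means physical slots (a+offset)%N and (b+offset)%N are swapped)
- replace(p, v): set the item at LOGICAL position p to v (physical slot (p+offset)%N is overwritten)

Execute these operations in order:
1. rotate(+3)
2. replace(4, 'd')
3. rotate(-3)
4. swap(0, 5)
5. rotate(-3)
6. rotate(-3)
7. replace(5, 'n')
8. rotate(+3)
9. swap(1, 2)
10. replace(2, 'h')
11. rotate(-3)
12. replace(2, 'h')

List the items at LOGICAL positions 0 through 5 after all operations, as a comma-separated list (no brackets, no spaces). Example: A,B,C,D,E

Answer: F,d,h,D,n,h

Derivation:
After op 1 (rotate(+3)): offset=3, physical=[A,B,C,D,E,F], logical=[D,E,F,A,B,C]
After op 2 (replace(4, 'd')): offset=3, physical=[A,d,C,D,E,F], logical=[D,E,F,A,d,C]
After op 3 (rotate(-3)): offset=0, physical=[A,d,C,D,E,F], logical=[A,d,C,D,E,F]
After op 4 (swap(0, 5)): offset=0, physical=[F,d,C,D,E,A], logical=[F,d,C,D,E,A]
After op 5 (rotate(-3)): offset=3, physical=[F,d,C,D,E,A], logical=[D,E,A,F,d,C]
After op 6 (rotate(-3)): offset=0, physical=[F,d,C,D,E,A], logical=[F,d,C,D,E,A]
After op 7 (replace(5, 'n')): offset=0, physical=[F,d,C,D,E,n], logical=[F,d,C,D,E,n]
After op 8 (rotate(+3)): offset=3, physical=[F,d,C,D,E,n], logical=[D,E,n,F,d,C]
After op 9 (swap(1, 2)): offset=3, physical=[F,d,C,D,n,E], logical=[D,n,E,F,d,C]
After op 10 (replace(2, 'h')): offset=3, physical=[F,d,C,D,n,h], logical=[D,n,h,F,d,C]
After op 11 (rotate(-3)): offset=0, physical=[F,d,C,D,n,h], logical=[F,d,C,D,n,h]
After op 12 (replace(2, 'h')): offset=0, physical=[F,d,h,D,n,h], logical=[F,d,h,D,n,h]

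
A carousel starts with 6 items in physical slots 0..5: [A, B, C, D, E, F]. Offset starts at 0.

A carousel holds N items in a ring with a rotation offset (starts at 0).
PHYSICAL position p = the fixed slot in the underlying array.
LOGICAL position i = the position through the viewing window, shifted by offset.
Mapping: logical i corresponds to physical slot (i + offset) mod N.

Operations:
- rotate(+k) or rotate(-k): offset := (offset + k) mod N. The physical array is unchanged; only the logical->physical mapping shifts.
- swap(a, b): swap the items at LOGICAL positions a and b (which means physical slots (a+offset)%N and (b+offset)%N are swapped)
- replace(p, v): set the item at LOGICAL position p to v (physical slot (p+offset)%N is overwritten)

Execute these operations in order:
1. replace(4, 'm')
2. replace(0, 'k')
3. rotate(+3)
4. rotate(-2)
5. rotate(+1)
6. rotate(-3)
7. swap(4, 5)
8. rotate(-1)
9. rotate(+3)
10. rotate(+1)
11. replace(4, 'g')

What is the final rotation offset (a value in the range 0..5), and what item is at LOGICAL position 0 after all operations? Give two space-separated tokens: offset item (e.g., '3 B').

After op 1 (replace(4, 'm')): offset=0, physical=[A,B,C,D,m,F], logical=[A,B,C,D,m,F]
After op 2 (replace(0, 'k')): offset=0, physical=[k,B,C,D,m,F], logical=[k,B,C,D,m,F]
After op 3 (rotate(+3)): offset=3, physical=[k,B,C,D,m,F], logical=[D,m,F,k,B,C]
After op 4 (rotate(-2)): offset=1, physical=[k,B,C,D,m,F], logical=[B,C,D,m,F,k]
After op 5 (rotate(+1)): offset=2, physical=[k,B,C,D,m,F], logical=[C,D,m,F,k,B]
After op 6 (rotate(-3)): offset=5, physical=[k,B,C,D,m,F], logical=[F,k,B,C,D,m]
After op 7 (swap(4, 5)): offset=5, physical=[k,B,C,m,D,F], logical=[F,k,B,C,m,D]
After op 8 (rotate(-1)): offset=4, physical=[k,B,C,m,D,F], logical=[D,F,k,B,C,m]
After op 9 (rotate(+3)): offset=1, physical=[k,B,C,m,D,F], logical=[B,C,m,D,F,k]
After op 10 (rotate(+1)): offset=2, physical=[k,B,C,m,D,F], logical=[C,m,D,F,k,B]
After op 11 (replace(4, 'g')): offset=2, physical=[g,B,C,m,D,F], logical=[C,m,D,F,g,B]

Answer: 2 C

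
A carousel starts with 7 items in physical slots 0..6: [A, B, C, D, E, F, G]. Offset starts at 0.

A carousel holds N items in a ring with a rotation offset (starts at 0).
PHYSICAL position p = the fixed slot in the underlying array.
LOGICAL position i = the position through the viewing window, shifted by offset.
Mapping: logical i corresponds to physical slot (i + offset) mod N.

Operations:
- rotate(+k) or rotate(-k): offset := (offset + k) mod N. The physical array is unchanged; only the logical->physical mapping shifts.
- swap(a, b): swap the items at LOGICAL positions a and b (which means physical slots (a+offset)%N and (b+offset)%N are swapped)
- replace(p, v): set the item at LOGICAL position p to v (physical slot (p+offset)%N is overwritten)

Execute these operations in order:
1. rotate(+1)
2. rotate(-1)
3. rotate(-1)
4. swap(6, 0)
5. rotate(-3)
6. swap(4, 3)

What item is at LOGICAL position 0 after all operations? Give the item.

Answer: D

Derivation:
After op 1 (rotate(+1)): offset=1, physical=[A,B,C,D,E,F,G], logical=[B,C,D,E,F,G,A]
After op 2 (rotate(-1)): offset=0, physical=[A,B,C,D,E,F,G], logical=[A,B,C,D,E,F,G]
After op 3 (rotate(-1)): offset=6, physical=[A,B,C,D,E,F,G], logical=[G,A,B,C,D,E,F]
After op 4 (swap(6, 0)): offset=6, physical=[A,B,C,D,E,G,F], logical=[F,A,B,C,D,E,G]
After op 5 (rotate(-3)): offset=3, physical=[A,B,C,D,E,G,F], logical=[D,E,G,F,A,B,C]
After op 6 (swap(4, 3)): offset=3, physical=[F,B,C,D,E,G,A], logical=[D,E,G,A,F,B,C]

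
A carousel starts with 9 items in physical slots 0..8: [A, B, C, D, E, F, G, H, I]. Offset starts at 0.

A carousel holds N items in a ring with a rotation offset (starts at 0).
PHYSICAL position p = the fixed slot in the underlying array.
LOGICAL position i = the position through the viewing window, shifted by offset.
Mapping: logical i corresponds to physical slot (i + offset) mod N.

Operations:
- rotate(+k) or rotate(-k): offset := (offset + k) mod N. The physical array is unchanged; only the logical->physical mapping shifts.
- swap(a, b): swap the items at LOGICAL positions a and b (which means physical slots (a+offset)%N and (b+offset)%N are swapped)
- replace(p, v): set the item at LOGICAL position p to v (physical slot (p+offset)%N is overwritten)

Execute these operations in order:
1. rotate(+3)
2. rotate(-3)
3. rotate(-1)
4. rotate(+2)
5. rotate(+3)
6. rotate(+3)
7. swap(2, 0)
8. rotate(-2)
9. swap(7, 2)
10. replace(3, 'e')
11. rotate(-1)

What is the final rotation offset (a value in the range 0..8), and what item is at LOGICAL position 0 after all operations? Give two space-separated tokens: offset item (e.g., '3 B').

Answer: 4 E

Derivation:
After op 1 (rotate(+3)): offset=3, physical=[A,B,C,D,E,F,G,H,I], logical=[D,E,F,G,H,I,A,B,C]
After op 2 (rotate(-3)): offset=0, physical=[A,B,C,D,E,F,G,H,I], logical=[A,B,C,D,E,F,G,H,I]
After op 3 (rotate(-1)): offset=8, physical=[A,B,C,D,E,F,G,H,I], logical=[I,A,B,C,D,E,F,G,H]
After op 4 (rotate(+2)): offset=1, physical=[A,B,C,D,E,F,G,H,I], logical=[B,C,D,E,F,G,H,I,A]
After op 5 (rotate(+3)): offset=4, physical=[A,B,C,D,E,F,G,H,I], logical=[E,F,G,H,I,A,B,C,D]
After op 6 (rotate(+3)): offset=7, physical=[A,B,C,D,E,F,G,H,I], logical=[H,I,A,B,C,D,E,F,G]
After op 7 (swap(2, 0)): offset=7, physical=[H,B,C,D,E,F,G,A,I], logical=[A,I,H,B,C,D,E,F,G]
After op 8 (rotate(-2)): offset=5, physical=[H,B,C,D,E,F,G,A,I], logical=[F,G,A,I,H,B,C,D,E]
After op 9 (swap(7, 2)): offset=5, physical=[H,B,C,A,E,F,G,D,I], logical=[F,G,D,I,H,B,C,A,E]
After op 10 (replace(3, 'e')): offset=5, physical=[H,B,C,A,E,F,G,D,e], logical=[F,G,D,e,H,B,C,A,E]
After op 11 (rotate(-1)): offset=4, physical=[H,B,C,A,E,F,G,D,e], logical=[E,F,G,D,e,H,B,C,A]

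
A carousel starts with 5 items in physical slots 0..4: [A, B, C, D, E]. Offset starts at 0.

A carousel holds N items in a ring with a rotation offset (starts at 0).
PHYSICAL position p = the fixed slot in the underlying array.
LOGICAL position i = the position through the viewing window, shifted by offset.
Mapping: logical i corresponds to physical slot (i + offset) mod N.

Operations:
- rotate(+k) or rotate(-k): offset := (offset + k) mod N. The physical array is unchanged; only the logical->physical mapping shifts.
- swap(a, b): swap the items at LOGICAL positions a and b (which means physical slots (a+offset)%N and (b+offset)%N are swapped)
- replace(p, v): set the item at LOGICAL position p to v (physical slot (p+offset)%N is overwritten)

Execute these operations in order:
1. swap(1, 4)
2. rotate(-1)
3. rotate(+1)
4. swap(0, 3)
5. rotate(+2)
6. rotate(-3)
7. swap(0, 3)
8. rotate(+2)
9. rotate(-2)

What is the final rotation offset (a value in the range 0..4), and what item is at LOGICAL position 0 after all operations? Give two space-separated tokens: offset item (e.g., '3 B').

After op 1 (swap(1, 4)): offset=0, physical=[A,E,C,D,B], logical=[A,E,C,D,B]
After op 2 (rotate(-1)): offset=4, physical=[A,E,C,D,B], logical=[B,A,E,C,D]
After op 3 (rotate(+1)): offset=0, physical=[A,E,C,D,B], logical=[A,E,C,D,B]
After op 4 (swap(0, 3)): offset=0, physical=[D,E,C,A,B], logical=[D,E,C,A,B]
After op 5 (rotate(+2)): offset=2, physical=[D,E,C,A,B], logical=[C,A,B,D,E]
After op 6 (rotate(-3)): offset=4, physical=[D,E,C,A,B], logical=[B,D,E,C,A]
After op 7 (swap(0, 3)): offset=4, physical=[D,E,B,A,C], logical=[C,D,E,B,A]
After op 8 (rotate(+2)): offset=1, physical=[D,E,B,A,C], logical=[E,B,A,C,D]
After op 9 (rotate(-2)): offset=4, physical=[D,E,B,A,C], logical=[C,D,E,B,A]

Answer: 4 C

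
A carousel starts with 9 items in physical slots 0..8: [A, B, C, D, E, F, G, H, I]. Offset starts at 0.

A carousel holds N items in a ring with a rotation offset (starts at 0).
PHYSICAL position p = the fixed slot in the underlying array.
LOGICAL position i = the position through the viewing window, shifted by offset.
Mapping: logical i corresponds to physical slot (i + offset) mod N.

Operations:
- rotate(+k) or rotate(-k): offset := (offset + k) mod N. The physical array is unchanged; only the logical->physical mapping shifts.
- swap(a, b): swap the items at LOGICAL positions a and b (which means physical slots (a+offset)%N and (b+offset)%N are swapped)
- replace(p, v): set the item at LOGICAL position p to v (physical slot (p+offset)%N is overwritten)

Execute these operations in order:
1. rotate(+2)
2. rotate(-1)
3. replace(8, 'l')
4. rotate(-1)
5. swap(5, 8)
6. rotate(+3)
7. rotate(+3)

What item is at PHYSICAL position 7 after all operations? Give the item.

After op 1 (rotate(+2)): offset=2, physical=[A,B,C,D,E,F,G,H,I], logical=[C,D,E,F,G,H,I,A,B]
After op 2 (rotate(-1)): offset=1, physical=[A,B,C,D,E,F,G,H,I], logical=[B,C,D,E,F,G,H,I,A]
After op 3 (replace(8, 'l')): offset=1, physical=[l,B,C,D,E,F,G,H,I], logical=[B,C,D,E,F,G,H,I,l]
After op 4 (rotate(-1)): offset=0, physical=[l,B,C,D,E,F,G,H,I], logical=[l,B,C,D,E,F,G,H,I]
After op 5 (swap(5, 8)): offset=0, physical=[l,B,C,D,E,I,G,H,F], logical=[l,B,C,D,E,I,G,H,F]
After op 6 (rotate(+3)): offset=3, physical=[l,B,C,D,E,I,G,H,F], logical=[D,E,I,G,H,F,l,B,C]
After op 7 (rotate(+3)): offset=6, physical=[l,B,C,D,E,I,G,H,F], logical=[G,H,F,l,B,C,D,E,I]

Answer: H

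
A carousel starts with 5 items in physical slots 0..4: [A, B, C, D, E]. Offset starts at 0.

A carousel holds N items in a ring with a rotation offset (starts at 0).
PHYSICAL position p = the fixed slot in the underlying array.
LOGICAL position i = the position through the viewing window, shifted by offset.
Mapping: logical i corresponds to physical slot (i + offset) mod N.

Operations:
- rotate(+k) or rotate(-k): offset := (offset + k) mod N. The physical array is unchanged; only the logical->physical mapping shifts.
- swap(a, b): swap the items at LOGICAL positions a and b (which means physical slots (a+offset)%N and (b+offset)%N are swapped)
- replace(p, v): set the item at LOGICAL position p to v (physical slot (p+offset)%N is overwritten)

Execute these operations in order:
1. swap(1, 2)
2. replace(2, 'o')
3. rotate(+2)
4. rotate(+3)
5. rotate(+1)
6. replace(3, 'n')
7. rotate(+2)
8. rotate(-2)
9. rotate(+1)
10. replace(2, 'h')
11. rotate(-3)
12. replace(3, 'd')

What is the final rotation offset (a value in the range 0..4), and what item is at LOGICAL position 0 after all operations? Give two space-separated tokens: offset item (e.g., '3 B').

Answer: 4 h

Derivation:
After op 1 (swap(1, 2)): offset=0, physical=[A,C,B,D,E], logical=[A,C,B,D,E]
After op 2 (replace(2, 'o')): offset=0, physical=[A,C,o,D,E], logical=[A,C,o,D,E]
After op 3 (rotate(+2)): offset=2, physical=[A,C,o,D,E], logical=[o,D,E,A,C]
After op 4 (rotate(+3)): offset=0, physical=[A,C,o,D,E], logical=[A,C,o,D,E]
After op 5 (rotate(+1)): offset=1, physical=[A,C,o,D,E], logical=[C,o,D,E,A]
After op 6 (replace(3, 'n')): offset=1, physical=[A,C,o,D,n], logical=[C,o,D,n,A]
After op 7 (rotate(+2)): offset=3, physical=[A,C,o,D,n], logical=[D,n,A,C,o]
After op 8 (rotate(-2)): offset=1, physical=[A,C,o,D,n], logical=[C,o,D,n,A]
After op 9 (rotate(+1)): offset=2, physical=[A,C,o,D,n], logical=[o,D,n,A,C]
After op 10 (replace(2, 'h')): offset=2, physical=[A,C,o,D,h], logical=[o,D,h,A,C]
After op 11 (rotate(-3)): offset=4, physical=[A,C,o,D,h], logical=[h,A,C,o,D]
After op 12 (replace(3, 'd')): offset=4, physical=[A,C,d,D,h], logical=[h,A,C,d,D]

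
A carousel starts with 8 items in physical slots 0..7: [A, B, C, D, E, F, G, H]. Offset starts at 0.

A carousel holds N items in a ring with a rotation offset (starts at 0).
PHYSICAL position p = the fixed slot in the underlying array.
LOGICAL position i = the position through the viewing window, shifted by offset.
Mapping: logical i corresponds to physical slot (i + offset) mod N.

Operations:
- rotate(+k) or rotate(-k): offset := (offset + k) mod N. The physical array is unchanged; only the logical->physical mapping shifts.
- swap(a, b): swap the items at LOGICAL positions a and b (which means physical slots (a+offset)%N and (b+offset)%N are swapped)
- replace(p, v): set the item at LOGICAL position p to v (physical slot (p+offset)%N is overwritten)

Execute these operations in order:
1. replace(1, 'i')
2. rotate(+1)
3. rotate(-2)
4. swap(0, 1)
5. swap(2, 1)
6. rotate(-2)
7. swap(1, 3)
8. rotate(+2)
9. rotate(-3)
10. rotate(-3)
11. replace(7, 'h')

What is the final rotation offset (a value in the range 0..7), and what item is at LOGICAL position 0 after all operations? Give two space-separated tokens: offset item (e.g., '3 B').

After op 1 (replace(1, 'i')): offset=0, physical=[A,i,C,D,E,F,G,H], logical=[A,i,C,D,E,F,G,H]
After op 2 (rotate(+1)): offset=1, physical=[A,i,C,D,E,F,G,H], logical=[i,C,D,E,F,G,H,A]
After op 3 (rotate(-2)): offset=7, physical=[A,i,C,D,E,F,G,H], logical=[H,A,i,C,D,E,F,G]
After op 4 (swap(0, 1)): offset=7, physical=[H,i,C,D,E,F,G,A], logical=[A,H,i,C,D,E,F,G]
After op 5 (swap(2, 1)): offset=7, physical=[i,H,C,D,E,F,G,A], logical=[A,i,H,C,D,E,F,G]
After op 6 (rotate(-2)): offset=5, physical=[i,H,C,D,E,F,G,A], logical=[F,G,A,i,H,C,D,E]
After op 7 (swap(1, 3)): offset=5, physical=[G,H,C,D,E,F,i,A], logical=[F,i,A,G,H,C,D,E]
After op 8 (rotate(+2)): offset=7, physical=[G,H,C,D,E,F,i,A], logical=[A,G,H,C,D,E,F,i]
After op 9 (rotate(-3)): offset=4, physical=[G,H,C,D,E,F,i,A], logical=[E,F,i,A,G,H,C,D]
After op 10 (rotate(-3)): offset=1, physical=[G,H,C,D,E,F,i,A], logical=[H,C,D,E,F,i,A,G]
After op 11 (replace(7, 'h')): offset=1, physical=[h,H,C,D,E,F,i,A], logical=[H,C,D,E,F,i,A,h]

Answer: 1 H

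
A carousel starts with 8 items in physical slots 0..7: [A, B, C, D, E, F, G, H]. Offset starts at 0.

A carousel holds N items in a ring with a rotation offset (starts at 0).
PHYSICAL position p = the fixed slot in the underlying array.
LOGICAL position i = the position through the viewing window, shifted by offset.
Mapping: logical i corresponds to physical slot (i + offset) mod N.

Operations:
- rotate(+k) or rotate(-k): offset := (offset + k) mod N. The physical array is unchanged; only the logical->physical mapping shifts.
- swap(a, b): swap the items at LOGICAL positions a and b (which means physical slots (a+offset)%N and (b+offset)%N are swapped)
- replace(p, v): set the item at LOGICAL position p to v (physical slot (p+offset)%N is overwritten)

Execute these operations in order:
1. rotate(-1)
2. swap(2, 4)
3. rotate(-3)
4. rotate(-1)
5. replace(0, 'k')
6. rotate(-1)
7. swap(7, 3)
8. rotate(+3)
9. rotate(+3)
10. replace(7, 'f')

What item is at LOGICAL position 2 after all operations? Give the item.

After op 1 (rotate(-1)): offset=7, physical=[A,B,C,D,E,F,G,H], logical=[H,A,B,C,D,E,F,G]
After op 2 (swap(2, 4)): offset=7, physical=[A,D,C,B,E,F,G,H], logical=[H,A,D,C,B,E,F,G]
After op 3 (rotate(-3)): offset=4, physical=[A,D,C,B,E,F,G,H], logical=[E,F,G,H,A,D,C,B]
After op 4 (rotate(-1)): offset=3, physical=[A,D,C,B,E,F,G,H], logical=[B,E,F,G,H,A,D,C]
After op 5 (replace(0, 'k')): offset=3, physical=[A,D,C,k,E,F,G,H], logical=[k,E,F,G,H,A,D,C]
After op 6 (rotate(-1)): offset=2, physical=[A,D,C,k,E,F,G,H], logical=[C,k,E,F,G,H,A,D]
After op 7 (swap(7, 3)): offset=2, physical=[A,F,C,k,E,D,G,H], logical=[C,k,E,D,G,H,A,F]
After op 8 (rotate(+3)): offset=5, physical=[A,F,C,k,E,D,G,H], logical=[D,G,H,A,F,C,k,E]
After op 9 (rotate(+3)): offset=0, physical=[A,F,C,k,E,D,G,H], logical=[A,F,C,k,E,D,G,H]
After op 10 (replace(7, 'f')): offset=0, physical=[A,F,C,k,E,D,G,f], logical=[A,F,C,k,E,D,G,f]

Answer: C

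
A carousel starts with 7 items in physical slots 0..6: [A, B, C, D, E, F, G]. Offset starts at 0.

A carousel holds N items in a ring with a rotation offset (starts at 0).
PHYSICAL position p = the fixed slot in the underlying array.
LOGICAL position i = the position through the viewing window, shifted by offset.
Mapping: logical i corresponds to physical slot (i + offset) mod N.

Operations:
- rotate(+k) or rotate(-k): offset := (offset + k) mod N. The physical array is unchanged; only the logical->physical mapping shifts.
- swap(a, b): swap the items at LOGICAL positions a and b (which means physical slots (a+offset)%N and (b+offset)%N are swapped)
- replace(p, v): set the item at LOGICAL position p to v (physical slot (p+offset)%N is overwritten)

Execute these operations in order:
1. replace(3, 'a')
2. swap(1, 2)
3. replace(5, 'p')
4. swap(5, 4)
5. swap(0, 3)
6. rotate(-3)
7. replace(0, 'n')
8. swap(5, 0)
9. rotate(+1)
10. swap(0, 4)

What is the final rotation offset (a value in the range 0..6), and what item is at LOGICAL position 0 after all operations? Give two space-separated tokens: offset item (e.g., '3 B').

After op 1 (replace(3, 'a')): offset=0, physical=[A,B,C,a,E,F,G], logical=[A,B,C,a,E,F,G]
After op 2 (swap(1, 2)): offset=0, physical=[A,C,B,a,E,F,G], logical=[A,C,B,a,E,F,G]
After op 3 (replace(5, 'p')): offset=0, physical=[A,C,B,a,E,p,G], logical=[A,C,B,a,E,p,G]
After op 4 (swap(5, 4)): offset=0, physical=[A,C,B,a,p,E,G], logical=[A,C,B,a,p,E,G]
After op 5 (swap(0, 3)): offset=0, physical=[a,C,B,A,p,E,G], logical=[a,C,B,A,p,E,G]
After op 6 (rotate(-3)): offset=4, physical=[a,C,B,A,p,E,G], logical=[p,E,G,a,C,B,A]
After op 7 (replace(0, 'n')): offset=4, physical=[a,C,B,A,n,E,G], logical=[n,E,G,a,C,B,A]
After op 8 (swap(5, 0)): offset=4, physical=[a,C,n,A,B,E,G], logical=[B,E,G,a,C,n,A]
After op 9 (rotate(+1)): offset=5, physical=[a,C,n,A,B,E,G], logical=[E,G,a,C,n,A,B]
After op 10 (swap(0, 4)): offset=5, physical=[a,C,E,A,B,n,G], logical=[n,G,a,C,E,A,B]

Answer: 5 n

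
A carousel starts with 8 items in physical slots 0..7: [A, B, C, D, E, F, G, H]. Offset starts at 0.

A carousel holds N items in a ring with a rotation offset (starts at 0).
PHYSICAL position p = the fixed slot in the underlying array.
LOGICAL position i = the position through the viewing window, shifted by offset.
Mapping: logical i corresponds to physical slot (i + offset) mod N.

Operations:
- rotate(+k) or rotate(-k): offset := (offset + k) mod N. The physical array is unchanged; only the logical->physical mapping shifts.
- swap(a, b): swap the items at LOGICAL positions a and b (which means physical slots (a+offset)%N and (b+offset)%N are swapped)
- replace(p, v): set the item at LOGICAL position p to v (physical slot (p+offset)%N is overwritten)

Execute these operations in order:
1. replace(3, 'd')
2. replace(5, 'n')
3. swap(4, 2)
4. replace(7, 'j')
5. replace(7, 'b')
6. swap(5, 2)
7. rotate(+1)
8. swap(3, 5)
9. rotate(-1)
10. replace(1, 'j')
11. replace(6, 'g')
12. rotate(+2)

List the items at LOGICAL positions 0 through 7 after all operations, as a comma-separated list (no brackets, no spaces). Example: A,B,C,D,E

Answer: n,d,G,E,g,b,A,j

Derivation:
After op 1 (replace(3, 'd')): offset=0, physical=[A,B,C,d,E,F,G,H], logical=[A,B,C,d,E,F,G,H]
After op 2 (replace(5, 'n')): offset=0, physical=[A,B,C,d,E,n,G,H], logical=[A,B,C,d,E,n,G,H]
After op 3 (swap(4, 2)): offset=0, physical=[A,B,E,d,C,n,G,H], logical=[A,B,E,d,C,n,G,H]
After op 4 (replace(7, 'j')): offset=0, physical=[A,B,E,d,C,n,G,j], logical=[A,B,E,d,C,n,G,j]
After op 5 (replace(7, 'b')): offset=0, physical=[A,B,E,d,C,n,G,b], logical=[A,B,E,d,C,n,G,b]
After op 6 (swap(5, 2)): offset=0, physical=[A,B,n,d,C,E,G,b], logical=[A,B,n,d,C,E,G,b]
After op 7 (rotate(+1)): offset=1, physical=[A,B,n,d,C,E,G,b], logical=[B,n,d,C,E,G,b,A]
After op 8 (swap(3, 5)): offset=1, physical=[A,B,n,d,G,E,C,b], logical=[B,n,d,G,E,C,b,A]
After op 9 (rotate(-1)): offset=0, physical=[A,B,n,d,G,E,C,b], logical=[A,B,n,d,G,E,C,b]
After op 10 (replace(1, 'j')): offset=0, physical=[A,j,n,d,G,E,C,b], logical=[A,j,n,d,G,E,C,b]
After op 11 (replace(6, 'g')): offset=0, physical=[A,j,n,d,G,E,g,b], logical=[A,j,n,d,G,E,g,b]
After op 12 (rotate(+2)): offset=2, physical=[A,j,n,d,G,E,g,b], logical=[n,d,G,E,g,b,A,j]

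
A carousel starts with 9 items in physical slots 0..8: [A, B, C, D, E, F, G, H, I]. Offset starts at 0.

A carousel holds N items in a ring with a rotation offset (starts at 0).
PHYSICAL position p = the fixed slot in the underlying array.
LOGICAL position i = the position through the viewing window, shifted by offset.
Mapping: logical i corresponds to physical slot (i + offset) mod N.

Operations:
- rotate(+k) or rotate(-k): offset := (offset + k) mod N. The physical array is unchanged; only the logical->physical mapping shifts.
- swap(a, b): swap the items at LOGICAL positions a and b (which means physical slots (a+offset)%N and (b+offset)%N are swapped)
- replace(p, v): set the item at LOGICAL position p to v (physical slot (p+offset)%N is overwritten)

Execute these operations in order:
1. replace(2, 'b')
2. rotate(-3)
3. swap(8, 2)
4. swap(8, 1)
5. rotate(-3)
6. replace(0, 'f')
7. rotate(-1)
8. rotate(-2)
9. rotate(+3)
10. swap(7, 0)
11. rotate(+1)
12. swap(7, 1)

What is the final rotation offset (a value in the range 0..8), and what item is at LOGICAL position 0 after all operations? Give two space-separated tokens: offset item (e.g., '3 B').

After op 1 (replace(2, 'b')): offset=0, physical=[A,B,b,D,E,F,G,H,I], logical=[A,B,b,D,E,F,G,H,I]
After op 2 (rotate(-3)): offset=6, physical=[A,B,b,D,E,F,G,H,I], logical=[G,H,I,A,B,b,D,E,F]
After op 3 (swap(8, 2)): offset=6, physical=[A,B,b,D,E,I,G,H,F], logical=[G,H,F,A,B,b,D,E,I]
After op 4 (swap(8, 1)): offset=6, physical=[A,B,b,D,E,H,G,I,F], logical=[G,I,F,A,B,b,D,E,H]
After op 5 (rotate(-3)): offset=3, physical=[A,B,b,D,E,H,G,I,F], logical=[D,E,H,G,I,F,A,B,b]
After op 6 (replace(0, 'f')): offset=3, physical=[A,B,b,f,E,H,G,I,F], logical=[f,E,H,G,I,F,A,B,b]
After op 7 (rotate(-1)): offset=2, physical=[A,B,b,f,E,H,G,I,F], logical=[b,f,E,H,G,I,F,A,B]
After op 8 (rotate(-2)): offset=0, physical=[A,B,b,f,E,H,G,I,F], logical=[A,B,b,f,E,H,G,I,F]
After op 9 (rotate(+3)): offset=3, physical=[A,B,b,f,E,H,G,I,F], logical=[f,E,H,G,I,F,A,B,b]
After op 10 (swap(7, 0)): offset=3, physical=[A,f,b,B,E,H,G,I,F], logical=[B,E,H,G,I,F,A,f,b]
After op 11 (rotate(+1)): offset=4, physical=[A,f,b,B,E,H,G,I,F], logical=[E,H,G,I,F,A,f,b,B]
After op 12 (swap(7, 1)): offset=4, physical=[A,f,H,B,E,b,G,I,F], logical=[E,b,G,I,F,A,f,H,B]

Answer: 4 E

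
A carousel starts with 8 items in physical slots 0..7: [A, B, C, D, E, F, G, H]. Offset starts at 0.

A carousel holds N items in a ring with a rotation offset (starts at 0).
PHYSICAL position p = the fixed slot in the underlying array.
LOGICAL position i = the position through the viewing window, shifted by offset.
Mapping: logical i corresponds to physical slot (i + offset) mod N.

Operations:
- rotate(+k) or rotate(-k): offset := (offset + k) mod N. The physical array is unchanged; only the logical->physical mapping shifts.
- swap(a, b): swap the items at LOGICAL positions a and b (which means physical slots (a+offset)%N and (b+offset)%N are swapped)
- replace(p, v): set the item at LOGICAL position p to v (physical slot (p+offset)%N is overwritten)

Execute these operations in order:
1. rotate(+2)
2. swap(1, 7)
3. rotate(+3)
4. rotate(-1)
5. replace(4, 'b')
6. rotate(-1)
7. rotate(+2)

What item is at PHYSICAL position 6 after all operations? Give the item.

Answer: G

Derivation:
After op 1 (rotate(+2)): offset=2, physical=[A,B,C,D,E,F,G,H], logical=[C,D,E,F,G,H,A,B]
After op 2 (swap(1, 7)): offset=2, physical=[A,D,C,B,E,F,G,H], logical=[C,B,E,F,G,H,A,D]
After op 3 (rotate(+3)): offset=5, physical=[A,D,C,B,E,F,G,H], logical=[F,G,H,A,D,C,B,E]
After op 4 (rotate(-1)): offset=4, physical=[A,D,C,B,E,F,G,H], logical=[E,F,G,H,A,D,C,B]
After op 5 (replace(4, 'b')): offset=4, physical=[b,D,C,B,E,F,G,H], logical=[E,F,G,H,b,D,C,B]
After op 6 (rotate(-1)): offset=3, physical=[b,D,C,B,E,F,G,H], logical=[B,E,F,G,H,b,D,C]
After op 7 (rotate(+2)): offset=5, physical=[b,D,C,B,E,F,G,H], logical=[F,G,H,b,D,C,B,E]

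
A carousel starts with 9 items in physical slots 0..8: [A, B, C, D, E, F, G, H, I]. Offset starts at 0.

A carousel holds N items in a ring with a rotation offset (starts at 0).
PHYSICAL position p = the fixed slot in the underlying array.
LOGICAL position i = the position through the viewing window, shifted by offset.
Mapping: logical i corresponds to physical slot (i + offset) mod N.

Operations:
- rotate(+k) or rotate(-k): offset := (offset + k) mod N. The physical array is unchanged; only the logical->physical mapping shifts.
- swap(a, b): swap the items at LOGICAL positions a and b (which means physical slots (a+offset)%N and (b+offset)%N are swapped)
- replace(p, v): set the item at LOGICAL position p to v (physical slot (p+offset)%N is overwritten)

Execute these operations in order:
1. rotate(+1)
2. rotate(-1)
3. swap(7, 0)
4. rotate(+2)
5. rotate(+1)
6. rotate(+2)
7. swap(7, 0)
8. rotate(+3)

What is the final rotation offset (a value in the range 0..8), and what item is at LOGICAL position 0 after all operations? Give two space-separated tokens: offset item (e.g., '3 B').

Answer: 8 I

Derivation:
After op 1 (rotate(+1)): offset=1, physical=[A,B,C,D,E,F,G,H,I], logical=[B,C,D,E,F,G,H,I,A]
After op 2 (rotate(-1)): offset=0, physical=[A,B,C,D,E,F,G,H,I], logical=[A,B,C,D,E,F,G,H,I]
After op 3 (swap(7, 0)): offset=0, physical=[H,B,C,D,E,F,G,A,I], logical=[H,B,C,D,E,F,G,A,I]
After op 4 (rotate(+2)): offset=2, physical=[H,B,C,D,E,F,G,A,I], logical=[C,D,E,F,G,A,I,H,B]
After op 5 (rotate(+1)): offset=3, physical=[H,B,C,D,E,F,G,A,I], logical=[D,E,F,G,A,I,H,B,C]
After op 6 (rotate(+2)): offset=5, physical=[H,B,C,D,E,F,G,A,I], logical=[F,G,A,I,H,B,C,D,E]
After op 7 (swap(7, 0)): offset=5, physical=[H,B,C,F,E,D,G,A,I], logical=[D,G,A,I,H,B,C,F,E]
After op 8 (rotate(+3)): offset=8, physical=[H,B,C,F,E,D,G,A,I], logical=[I,H,B,C,F,E,D,G,A]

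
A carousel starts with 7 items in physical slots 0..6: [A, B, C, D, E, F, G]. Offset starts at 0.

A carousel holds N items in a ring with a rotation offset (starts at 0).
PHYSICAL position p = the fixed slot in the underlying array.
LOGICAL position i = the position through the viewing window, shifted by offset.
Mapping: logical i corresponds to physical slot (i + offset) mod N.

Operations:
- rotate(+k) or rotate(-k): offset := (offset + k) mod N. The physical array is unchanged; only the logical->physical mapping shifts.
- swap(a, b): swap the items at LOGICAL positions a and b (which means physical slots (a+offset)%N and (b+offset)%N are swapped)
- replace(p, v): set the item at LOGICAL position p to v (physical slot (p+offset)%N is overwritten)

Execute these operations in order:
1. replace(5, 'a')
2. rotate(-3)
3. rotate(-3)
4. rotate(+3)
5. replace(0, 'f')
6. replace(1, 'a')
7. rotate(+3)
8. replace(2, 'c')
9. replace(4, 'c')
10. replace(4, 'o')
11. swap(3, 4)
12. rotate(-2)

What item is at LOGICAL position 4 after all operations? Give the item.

After op 1 (replace(5, 'a')): offset=0, physical=[A,B,C,D,E,a,G], logical=[A,B,C,D,E,a,G]
After op 2 (rotate(-3)): offset=4, physical=[A,B,C,D,E,a,G], logical=[E,a,G,A,B,C,D]
After op 3 (rotate(-3)): offset=1, physical=[A,B,C,D,E,a,G], logical=[B,C,D,E,a,G,A]
After op 4 (rotate(+3)): offset=4, physical=[A,B,C,D,E,a,G], logical=[E,a,G,A,B,C,D]
After op 5 (replace(0, 'f')): offset=4, physical=[A,B,C,D,f,a,G], logical=[f,a,G,A,B,C,D]
After op 6 (replace(1, 'a')): offset=4, physical=[A,B,C,D,f,a,G], logical=[f,a,G,A,B,C,D]
After op 7 (rotate(+3)): offset=0, physical=[A,B,C,D,f,a,G], logical=[A,B,C,D,f,a,G]
After op 8 (replace(2, 'c')): offset=0, physical=[A,B,c,D,f,a,G], logical=[A,B,c,D,f,a,G]
After op 9 (replace(4, 'c')): offset=0, physical=[A,B,c,D,c,a,G], logical=[A,B,c,D,c,a,G]
After op 10 (replace(4, 'o')): offset=0, physical=[A,B,c,D,o,a,G], logical=[A,B,c,D,o,a,G]
After op 11 (swap(3, 4)): offset=0, physical=[A,B,c,o,D,a,G], logical=[A,B,c,o,D,a,G]
After op 12 (rotate(-2)): offset=5, physical=[A,B,c,o,D,a,G], logical=[a,G,A,B,c,o,D]

Answer: c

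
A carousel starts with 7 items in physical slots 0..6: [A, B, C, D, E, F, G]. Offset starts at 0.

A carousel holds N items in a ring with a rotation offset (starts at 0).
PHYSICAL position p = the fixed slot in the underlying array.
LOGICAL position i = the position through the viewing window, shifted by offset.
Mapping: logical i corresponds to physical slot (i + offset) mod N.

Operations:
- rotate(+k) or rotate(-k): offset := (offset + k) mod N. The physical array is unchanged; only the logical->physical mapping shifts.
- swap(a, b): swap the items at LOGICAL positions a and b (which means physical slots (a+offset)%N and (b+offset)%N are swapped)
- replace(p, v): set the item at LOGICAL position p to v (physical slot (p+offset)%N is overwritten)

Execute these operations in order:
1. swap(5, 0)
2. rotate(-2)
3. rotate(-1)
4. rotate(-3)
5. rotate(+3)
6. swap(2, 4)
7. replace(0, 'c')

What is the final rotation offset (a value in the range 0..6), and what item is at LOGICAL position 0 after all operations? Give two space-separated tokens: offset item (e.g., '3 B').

After op 1 (swap(5, 0)): offset=0, physical=[F,B,C,D,E,A,G], logical=[F,B,C,D,E,A,G]
After op 2 (rotate(-2)): offset=5, physical=[F,B,C,D,E,A,G], logical=[A,G,F,B,C,D,E]
After op 3 (rotate(-1)): offset=4, physical=[F,B,C,D,E,A,G], logical=[E,A,G,F,B,C,D]
After op 4 (rotate(-3)): offset=1, physical=[F,B,C,D,E,A,G], logical=[B,C,D,E,A,G,F]
After op 5 (rotate(+3)): offset=4, physical=[F,B,C,D,E,A,G], logical=[E,A,G,F,B,C,D]
After op 6 (swap(2, 4)): offset=4, physical=[F,G,C,D,E,A,B], logical=[E,A,B,F,G,C,D]
After op 7 (replace(0, 'c')): offset=4, physical=[F,G,C,D,c,A,B], logical=[c,A,B,F,G,C,D]

Answer: 4 c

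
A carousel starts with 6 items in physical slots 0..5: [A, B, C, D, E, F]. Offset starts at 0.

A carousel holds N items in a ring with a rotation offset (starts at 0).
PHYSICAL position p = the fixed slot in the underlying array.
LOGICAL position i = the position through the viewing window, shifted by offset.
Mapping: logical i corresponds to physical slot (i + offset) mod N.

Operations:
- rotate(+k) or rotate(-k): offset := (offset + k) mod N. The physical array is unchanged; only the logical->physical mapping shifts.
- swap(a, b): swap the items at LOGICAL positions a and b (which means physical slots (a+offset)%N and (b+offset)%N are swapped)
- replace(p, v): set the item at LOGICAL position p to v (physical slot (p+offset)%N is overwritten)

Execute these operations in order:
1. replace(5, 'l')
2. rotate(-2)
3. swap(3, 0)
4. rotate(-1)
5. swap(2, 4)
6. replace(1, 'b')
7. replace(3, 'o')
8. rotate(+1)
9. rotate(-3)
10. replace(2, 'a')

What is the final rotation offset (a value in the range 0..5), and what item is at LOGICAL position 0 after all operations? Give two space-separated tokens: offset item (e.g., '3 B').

Answer: 1 l

Derivation:
After op 1 (replace(5, 'l')): offset=0, physical=[A,B,C,D,E,l], logical=[A,B,C,D,E,l]
After op 2 (rotate(-2)): offset=4, physical=[A,B,C,D,E,l], logical=[E,l,A,B,C,D]
After op 3 (swap(3, 0)): offset=4, physical=[A,E,C,D,B,l], logical=[B,l,A,E,C,D]
After op 4 (rotate(-1)): offset=3, physical=[A,E,C,D,B,l], logical=[D,B,l,A,E,C]
After op 5 (swap(2, 4)): offset=3, physical=[A,l,C,D,B,E], logical=[D,B,E,A,l,C]
After op 6 (replace(1, 'b')): offset=3, physical=[A,l,C,D,b,E], logical=[D,b,E,A,l,C]
After op 7 (replace(3, 'o')): offset=3, physical=[o,l,C,D,b,E], logical=[D,b,E,o,l,C]
After op 8 (rotate(+1)): offset=4, physical=[o,l,C,D,b,E], logical=[b,E,o,l,C,D]
After op 9 (rotate(-3)): offset=1, physical=[o,l,C,D,b,E], logical=[l,C,D,b,E,o]
After op 10 (replace(2, 'a')): offset=1, physical=[o,l,C,a,b,E], logical=[l,C,a,b,E,o]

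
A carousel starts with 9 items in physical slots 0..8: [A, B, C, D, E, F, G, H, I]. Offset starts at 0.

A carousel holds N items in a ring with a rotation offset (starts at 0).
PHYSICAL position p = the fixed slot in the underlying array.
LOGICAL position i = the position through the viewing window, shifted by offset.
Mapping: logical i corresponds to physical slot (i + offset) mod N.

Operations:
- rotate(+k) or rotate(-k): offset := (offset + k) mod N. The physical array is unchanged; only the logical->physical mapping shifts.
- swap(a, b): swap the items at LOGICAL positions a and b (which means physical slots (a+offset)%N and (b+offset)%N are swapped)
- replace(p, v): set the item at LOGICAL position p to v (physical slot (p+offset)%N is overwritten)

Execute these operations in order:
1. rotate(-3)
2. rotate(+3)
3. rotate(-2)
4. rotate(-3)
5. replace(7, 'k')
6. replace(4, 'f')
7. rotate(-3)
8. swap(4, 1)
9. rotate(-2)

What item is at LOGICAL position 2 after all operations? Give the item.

After op 1 (rotate(-3)): offset=6, physical=[A,B,C,D,E,F,G,H,I], logical=[G,H,I,A,B,C,D,E,F]
After op 2 (rotate(+3)): offset=0, physical=[A,B,C,D,E,F,G,H,I], logical=[A,B,C,D,E,F,G,H,I]
After op 3 (rotate(-2)): offset=7, physical=[A,B,C,D,E,F,G,H,I], logical=[H,I,A,B,C,D,E,F,G]
After op 4 (rotate(-3)): offset=4, physical=[A,B,C,D,E,F,G,H,I], logical=[E,F,G,H,I,A,B,C,D]
After op 5 (replace(7, 'k')): offset=4, physical=[A,B,k,D,E,F,G,H,I], logical=[E,F,G,H,I,A,B,k,D]
After op 6 (replace(4, 'f')): offset=4, physical=[A,B,k,D,E,F,G,H,f], logical=[E,F,G,H,f,A,B,k,D]
After op 7 (rotate(-3)): offset=1, physical=[A,B,k,D,E,F,G,H,f], logical=[B,k,D,E,F,G,H,f,A]
After op 8 (swap(4, 1)): offset=1, physical=[A,B,F,D,E,k,G,H,f], logical=[B,F,D,E,k,G,H,f,A]
After op 9 (rotate(-2)): offset=8, physical=[A,B,F,D,E,k,G,H,f], logical=[f,A,B,F,D,E,k,G,H]

Answer: B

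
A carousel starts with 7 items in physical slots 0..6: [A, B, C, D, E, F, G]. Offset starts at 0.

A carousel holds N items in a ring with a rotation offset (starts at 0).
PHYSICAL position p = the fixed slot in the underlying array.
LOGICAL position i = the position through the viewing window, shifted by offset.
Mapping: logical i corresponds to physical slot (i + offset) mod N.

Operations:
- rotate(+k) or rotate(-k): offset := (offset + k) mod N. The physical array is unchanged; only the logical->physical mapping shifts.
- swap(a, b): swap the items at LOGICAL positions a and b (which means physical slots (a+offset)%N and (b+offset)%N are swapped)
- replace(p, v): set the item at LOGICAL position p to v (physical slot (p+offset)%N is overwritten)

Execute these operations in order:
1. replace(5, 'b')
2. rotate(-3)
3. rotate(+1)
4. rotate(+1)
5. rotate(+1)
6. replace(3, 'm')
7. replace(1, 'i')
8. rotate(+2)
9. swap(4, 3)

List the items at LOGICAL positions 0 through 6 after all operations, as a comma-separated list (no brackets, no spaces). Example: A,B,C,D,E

After op 1 (replace(5, 'b')): offset=0, physical=[A,B,C,D,E,b,G], logical=[A,B,C,D,E,b,G]
After op 2 (rotate(-3)): offset=4, physical=[A,B,C,D,E,b,G], logical=[E,b,G,A,B,C,D]
After op 3 (rotate(+1)): offset=5, physical=[A,B,C,D,E,b,G], logical=[b,G,A,B,C,D,E]
After op 4 (rotate(+1)): offset=6, physical=[A,B,C,D,E,b,G], logical=[G,A,B,C,D,E,b]
After op 5 (rotate(+1)): offset=0, physical=[A,B,C,D,E,b,G], logical=[A,B,C,D,E,b,G]
After op 6 (replace(3, 'm')): offset=0, physical=[A,B,C,m,E,b,G], logical=[A,B,C,m,E,b,G]
After op 7 (replace(1, 'i')): offset=0, physical=[A,i,C,m,E,b,G], logical=[A,i,C,m,E,b,G]
After op 8 (rotate(+2)): offset=2, physical=[A,i,C,m,E,b,G], logical=[C,m,E,b,G,A,i]
After op 9 (swap(4, 3)): offset=2, physical=[A,i,C,m,E,G,b], logical=[C,m,E,G,b,A,i]

Answer: C,m,E,G,b,A,i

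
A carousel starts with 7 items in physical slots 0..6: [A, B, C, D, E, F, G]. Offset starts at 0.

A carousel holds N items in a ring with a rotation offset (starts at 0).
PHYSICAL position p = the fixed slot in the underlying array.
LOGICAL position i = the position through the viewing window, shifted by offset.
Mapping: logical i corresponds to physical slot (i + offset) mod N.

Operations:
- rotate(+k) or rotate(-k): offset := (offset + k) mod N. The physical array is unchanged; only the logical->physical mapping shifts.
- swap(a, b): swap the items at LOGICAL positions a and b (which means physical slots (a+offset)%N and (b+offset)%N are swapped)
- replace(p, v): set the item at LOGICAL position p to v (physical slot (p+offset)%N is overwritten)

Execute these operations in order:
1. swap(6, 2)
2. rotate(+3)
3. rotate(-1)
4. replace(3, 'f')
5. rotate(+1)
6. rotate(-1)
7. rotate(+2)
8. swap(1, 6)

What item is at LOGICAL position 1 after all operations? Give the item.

Answer: D

Derivation:
After op 1 (swap(6, 2)): offset=0, physical=[A,B,G,D,E,F,C], logical=[A,B,G,D,E,F,C]
After op 2 (rotate(+3)): offset=3, physical=[A,B,G,D,E,F,C], logical=[D,E,F,C,A,B,G]
After op 3 (rotate(-1)): offset=2, physical=[A,B,G,D,E,F,C], logical=[G,D,E,F,C,A,B]
After op 4 (replace(3, 'f')): offset=2, physical=[A,B,G,D,E,f,C], logical=[G,D,E,f,C,A,B]
After op 5 (rotate(+1)): offset=3, physical=[A,B,G,D,E,f,C], logical=[D,E,f,C,A,B,G]
After op 6 (rotate(-1)): offset=2, physical=[A,B,G,D,E,f,C], logical=[G,D,E,f,C,A,B]
After op 7 (rotate(+2)): offset=4, physical=[A,B,G,D,E,f,C], logical=[E,f,C,A,B,G,D]
After op 8 (swap(1, 6)): offset=4, physical=[A,B,G,f,E,D,C], logical=[E,D,C,A,B,G,f]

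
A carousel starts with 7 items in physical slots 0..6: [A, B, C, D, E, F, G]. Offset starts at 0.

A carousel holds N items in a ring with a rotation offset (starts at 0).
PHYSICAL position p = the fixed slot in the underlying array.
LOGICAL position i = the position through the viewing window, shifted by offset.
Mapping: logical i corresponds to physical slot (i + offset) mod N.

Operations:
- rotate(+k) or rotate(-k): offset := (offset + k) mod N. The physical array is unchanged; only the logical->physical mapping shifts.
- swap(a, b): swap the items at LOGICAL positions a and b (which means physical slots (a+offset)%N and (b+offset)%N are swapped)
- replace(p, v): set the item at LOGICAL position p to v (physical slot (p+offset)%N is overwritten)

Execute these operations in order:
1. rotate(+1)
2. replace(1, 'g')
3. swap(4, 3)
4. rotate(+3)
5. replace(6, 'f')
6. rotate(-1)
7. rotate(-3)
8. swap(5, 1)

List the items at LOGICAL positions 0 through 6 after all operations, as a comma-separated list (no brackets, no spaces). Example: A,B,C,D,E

Answer: A,E,g,f,F,B,G

Derivation:
After op 1 (rotate(+1)): offset=1, physical=[A,B,C,D,E,F,G], logical=[B,C,D,E,F,G,A]
After op 2 (replace(1, 'g')): offset=1, physical=[A,B,g,D,E,F,G], logical=[B,g,D,E,F,G,A]
After op 3 (swap(4, 3)): offset=1, physical=[A,B,g,D,F,E,G], logical=[B,g,D,F,E,G,A]
After op 4 (rotate(+3)): offset=4, physical=[A,B,g,D,F,E,G], logical=[F,E,G,A,B,g,D]
After op 5 (replace(6, 'f')): offset=4, physical=[A,B,g,f,F,E,G], logical=[F,E,G,A,B,g,f]
After op 6 (rotate(-1)): offset=3, physical=[A,B,g,f,F,E,G], logical=[f,F,E,G,A,B,g]
After op 7 (rotate(-3)): offset=0, physical=[A,B,g,f,F,E,G], logical=[A,B,g,f,F,E,G]
After op 8 (swap(5, 1)): offset=0, physical=[A,E,g,f,F,B,G], logical=[A,E,g,f,F,B,G]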